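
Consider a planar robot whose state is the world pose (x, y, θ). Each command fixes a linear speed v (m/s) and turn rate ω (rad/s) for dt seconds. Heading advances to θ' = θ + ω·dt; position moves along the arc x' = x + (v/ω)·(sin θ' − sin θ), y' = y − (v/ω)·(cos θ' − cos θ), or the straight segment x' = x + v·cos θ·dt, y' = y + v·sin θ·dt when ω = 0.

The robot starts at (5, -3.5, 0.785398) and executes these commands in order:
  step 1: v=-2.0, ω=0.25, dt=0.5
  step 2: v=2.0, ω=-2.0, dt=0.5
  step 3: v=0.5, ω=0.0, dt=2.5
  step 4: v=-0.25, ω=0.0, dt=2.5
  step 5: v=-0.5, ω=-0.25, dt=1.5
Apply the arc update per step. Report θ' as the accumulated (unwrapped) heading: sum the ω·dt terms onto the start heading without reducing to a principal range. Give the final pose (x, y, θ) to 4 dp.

step 1: θ'=0.9104 (R=-8.0000) → pose (4.3389, -4.2494, 0.9104)
step 2: θ'=-0.0896 (R=-1.0000) → pose (5.2181, -3.8668, -0.0896)
step 3: θ'=-0.0896 (straight) → pose (6.4631, -3.9787, -0.0896)
step 4: θ'=-0.0896 (straight) → pose (5.8406, -3.9228, -0.0896)
step 5: θ'=-0.4646 (R=2.0000) → pose (5.1234, -3.7188, -0.4646)

(5.1234, -3.7188, -0.4646)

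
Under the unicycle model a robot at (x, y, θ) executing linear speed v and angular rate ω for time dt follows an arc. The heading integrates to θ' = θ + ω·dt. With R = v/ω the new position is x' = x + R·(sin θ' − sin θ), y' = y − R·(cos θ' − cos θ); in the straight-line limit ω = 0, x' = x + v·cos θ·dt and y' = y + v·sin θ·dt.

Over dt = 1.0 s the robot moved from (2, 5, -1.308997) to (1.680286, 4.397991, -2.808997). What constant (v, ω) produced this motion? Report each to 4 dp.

v = 0.7500, ω = -1.5000

Δθ = -2.808997 − -1.308997 = -1.500000
ω = Δθ/dt = -1.500000/1.0 = -1.5000
R = −Δy/(cos θ' − cos θ) = -0.5000
v = R·ω = -0.5000·-1.5000 = 0.7500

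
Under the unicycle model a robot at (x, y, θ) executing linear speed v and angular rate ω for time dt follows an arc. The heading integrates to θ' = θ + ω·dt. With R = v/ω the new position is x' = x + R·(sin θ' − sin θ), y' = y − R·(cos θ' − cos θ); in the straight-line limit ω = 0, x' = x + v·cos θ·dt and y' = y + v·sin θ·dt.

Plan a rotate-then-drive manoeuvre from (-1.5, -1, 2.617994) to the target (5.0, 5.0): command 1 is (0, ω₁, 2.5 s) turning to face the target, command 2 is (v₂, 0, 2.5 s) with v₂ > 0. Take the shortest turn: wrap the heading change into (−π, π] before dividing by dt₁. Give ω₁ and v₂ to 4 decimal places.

heading to target = atan2(5−-1, 5−-1.5) = 0.7454
Δθ = wrap(0.7454 − 2.6180) = -1.8726; ω₁ = Δθ/dt₁ = -0.7490
distance = √((5−-1.5)² + (5−-1)²) = 8.8459; v₂ = distance/dt₂ = 3.5384

ω₁ = -0.7490, v₂ = 3.5384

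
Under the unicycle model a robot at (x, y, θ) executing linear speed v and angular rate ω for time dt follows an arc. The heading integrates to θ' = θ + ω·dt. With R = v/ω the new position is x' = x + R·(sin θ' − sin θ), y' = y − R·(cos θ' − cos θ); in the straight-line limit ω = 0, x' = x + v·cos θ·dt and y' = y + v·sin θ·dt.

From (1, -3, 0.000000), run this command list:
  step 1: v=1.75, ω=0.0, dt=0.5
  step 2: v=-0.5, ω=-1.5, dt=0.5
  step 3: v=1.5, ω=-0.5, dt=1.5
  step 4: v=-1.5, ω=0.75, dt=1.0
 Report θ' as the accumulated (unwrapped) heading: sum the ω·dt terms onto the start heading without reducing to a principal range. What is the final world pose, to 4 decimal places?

step 1: θ'=0.0000 (straight) → pose (1.8750, -3.0000, 0.0000)
step 2: θ'=-0.7500 (R=0.3333) → pose (1.6478, -2.9106, -0.7500)
step 3: θ'=-1.5000 (R=-3.0000) → pose (2.5954, -4.8934, -1.5000)
step 4: θ'=-0.7500 (R=-2.0000) → pose (1.9636, -3.5715, -0.7500)

(1.9636, -3.5715, -0.7500)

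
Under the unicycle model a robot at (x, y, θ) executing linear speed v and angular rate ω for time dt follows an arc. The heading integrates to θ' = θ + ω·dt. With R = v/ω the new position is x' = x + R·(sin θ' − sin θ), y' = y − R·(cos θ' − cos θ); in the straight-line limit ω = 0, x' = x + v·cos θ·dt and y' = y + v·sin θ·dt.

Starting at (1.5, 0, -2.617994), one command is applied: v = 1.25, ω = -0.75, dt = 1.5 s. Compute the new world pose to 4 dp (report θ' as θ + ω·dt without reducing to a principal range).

(-0.2763, 0.0691, -3.7430)

θ' = -2.6180 + -0.75·1.5 = -3.7430
R = v/ω = 1.25/-0.75 = -1.6667
x' = 1.5 + -1.6667·(sin -3.7430 − sin -2.6180) = -0.2763
y' = 0 − -1.6667·(cos -3.7430 − cos -2.6180) = 0.0691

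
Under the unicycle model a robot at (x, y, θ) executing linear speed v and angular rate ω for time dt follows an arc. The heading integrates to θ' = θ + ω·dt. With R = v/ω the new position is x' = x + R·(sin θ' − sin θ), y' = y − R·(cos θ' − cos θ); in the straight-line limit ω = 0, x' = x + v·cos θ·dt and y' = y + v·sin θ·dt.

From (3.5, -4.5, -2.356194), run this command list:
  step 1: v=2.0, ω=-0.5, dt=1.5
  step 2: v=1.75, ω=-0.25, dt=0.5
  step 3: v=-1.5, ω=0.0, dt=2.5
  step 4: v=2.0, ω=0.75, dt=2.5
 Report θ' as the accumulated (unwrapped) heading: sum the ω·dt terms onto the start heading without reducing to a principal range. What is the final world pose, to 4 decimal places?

(0.8299, -9.2048, -1.3562)

step 1: θ'=-3.1062 (R=-4.0000) → pose (0.8131, -5.6691, -3.1062)
step 2: θ'=-3.2312 (R=-7.0000) → pose (-0.0610, -5.6454, -3.2312)
step 3: θ'=-3.2312 (straight) → pose (3.6740, -5.9809, -3.2312)
step 4: θ'=-1.3562 (R=2.6667) → pose (0.8299, -9.2048, -1.3562)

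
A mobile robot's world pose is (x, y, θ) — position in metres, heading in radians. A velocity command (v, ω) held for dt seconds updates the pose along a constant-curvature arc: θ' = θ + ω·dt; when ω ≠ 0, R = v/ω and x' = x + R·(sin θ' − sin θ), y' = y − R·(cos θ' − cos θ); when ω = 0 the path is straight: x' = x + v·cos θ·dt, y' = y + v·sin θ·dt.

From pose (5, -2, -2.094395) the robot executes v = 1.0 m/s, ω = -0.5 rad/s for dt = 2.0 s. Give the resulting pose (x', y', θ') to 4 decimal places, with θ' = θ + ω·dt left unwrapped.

θ' = -2.0944 + -0.5·2.0 = -3.0944
R = v/ω = 1.0/-0.5 = -2.0000
x' = 5 + -2.0000·(sin -3.0944 − sin -2.0944) = 3.3623
y' = -2 − -2.0000·(cos -3.0944 − cos -2.0944) = -2.9978

(3.3623, -2.9978, -3.0944)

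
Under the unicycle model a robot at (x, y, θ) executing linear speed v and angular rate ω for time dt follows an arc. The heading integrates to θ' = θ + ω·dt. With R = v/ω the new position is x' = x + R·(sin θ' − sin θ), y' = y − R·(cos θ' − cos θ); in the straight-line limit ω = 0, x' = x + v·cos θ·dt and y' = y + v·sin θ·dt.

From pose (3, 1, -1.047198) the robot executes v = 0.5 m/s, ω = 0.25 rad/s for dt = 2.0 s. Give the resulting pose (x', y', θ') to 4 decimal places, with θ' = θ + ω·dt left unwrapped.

(3.6915, 0.2920, -0.5472)

θ' = -1.0472 + 0.25·2.0 = -0.5472
R = v/ω = 0.5/0.25 = 2.0000
x' = 3 + 2.0000·(sin -0.5472 − sin -1.0472) = 3.6915
y' = 1 − 2.0000·(cos -0.5472 − cos -1.0472) = 0.2920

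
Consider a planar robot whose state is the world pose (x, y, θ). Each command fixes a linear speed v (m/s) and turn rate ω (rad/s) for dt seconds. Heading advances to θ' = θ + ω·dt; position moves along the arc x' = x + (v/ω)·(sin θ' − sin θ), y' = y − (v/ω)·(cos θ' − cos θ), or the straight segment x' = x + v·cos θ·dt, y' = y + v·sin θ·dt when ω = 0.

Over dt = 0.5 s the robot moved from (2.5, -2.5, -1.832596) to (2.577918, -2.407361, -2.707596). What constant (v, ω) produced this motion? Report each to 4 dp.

v = -0.2500, ω = -1.7500

Δθ = -2.707596 − -1.832596 = -0.875000
ω = Δθ/dt = -0.875000/0.5 = -1.7500
R = −Δy/(cos θ' − cos θ) = 0.1429
v = R·ω = 0.1429·-1.7500 = -0.2500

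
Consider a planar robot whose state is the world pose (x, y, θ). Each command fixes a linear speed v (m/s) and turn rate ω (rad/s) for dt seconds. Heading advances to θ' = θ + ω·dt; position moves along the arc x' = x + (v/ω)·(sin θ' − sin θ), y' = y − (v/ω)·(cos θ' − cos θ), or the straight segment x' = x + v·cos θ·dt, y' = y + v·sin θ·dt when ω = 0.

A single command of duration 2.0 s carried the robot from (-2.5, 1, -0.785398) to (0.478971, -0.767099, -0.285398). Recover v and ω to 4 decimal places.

Δθ = -0.285398 − -0.785398 = 0.500000
ω = Δθ/dt = 0.500000/2.0 = 0.2500
R = Δx/(sin θ' − sin θ) = 7.0000
v = R·ω = 7.0000·0.2500 = 1.7500

v = 1.7500, ω = 0.2500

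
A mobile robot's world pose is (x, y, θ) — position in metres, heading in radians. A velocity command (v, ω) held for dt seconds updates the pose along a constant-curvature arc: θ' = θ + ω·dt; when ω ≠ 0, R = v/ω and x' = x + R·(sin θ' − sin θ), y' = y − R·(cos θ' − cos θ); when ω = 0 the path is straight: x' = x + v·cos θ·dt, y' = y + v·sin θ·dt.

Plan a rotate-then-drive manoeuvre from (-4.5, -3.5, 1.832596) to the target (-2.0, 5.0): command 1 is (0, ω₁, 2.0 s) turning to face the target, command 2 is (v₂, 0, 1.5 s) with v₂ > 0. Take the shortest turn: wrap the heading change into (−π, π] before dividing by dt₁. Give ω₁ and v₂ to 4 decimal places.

ω₁ = -0.2739, v₂ = 5.9067

heading to target = atan2(5−-3.5, -2−-4.5) = 1.2847
Δθ = wrap(1.2847 − 1.8326) = -0.5479; ω₁ = Δθ/dt₁ = -0.2739
distance = √((-2−-4.5)² + (5−-3.5)²) = 8.8600; v₂ = distance/dt₂ = 5.9067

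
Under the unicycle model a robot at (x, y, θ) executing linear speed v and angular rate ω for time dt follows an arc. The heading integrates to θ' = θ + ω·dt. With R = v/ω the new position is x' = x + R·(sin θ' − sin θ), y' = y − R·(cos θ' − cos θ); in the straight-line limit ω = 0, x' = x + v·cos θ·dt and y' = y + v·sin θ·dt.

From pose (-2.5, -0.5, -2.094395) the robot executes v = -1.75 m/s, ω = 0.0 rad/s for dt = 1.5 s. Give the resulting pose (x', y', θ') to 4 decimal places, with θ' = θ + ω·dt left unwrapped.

θ' = -2.0944 + 0.0·1.5 = -2.0944
ω = 0 → straight: x' = -2.5 + -1.75·cos(-2.0944)·1.5 = -1.1875
y' = -0.5 + -1.75·sin(-2.0944)·1.5 = 1.7733

(-1.1875, 1.7733, -2.0944)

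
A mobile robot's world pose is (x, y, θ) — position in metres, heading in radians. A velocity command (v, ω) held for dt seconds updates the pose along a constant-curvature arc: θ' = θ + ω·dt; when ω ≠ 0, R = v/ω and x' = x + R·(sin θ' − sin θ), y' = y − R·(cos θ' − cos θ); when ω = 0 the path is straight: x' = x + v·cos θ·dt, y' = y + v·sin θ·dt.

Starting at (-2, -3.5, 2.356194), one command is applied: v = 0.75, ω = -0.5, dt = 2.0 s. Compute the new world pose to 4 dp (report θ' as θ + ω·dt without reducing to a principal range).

(-2.4049, -2.1199, 1.3562)

θ' = 2.3562 + -0.5·2.0 = 1.3562
R = v/ω = 0.75/-0.5 = -1.5000
x' = -2 + -1.5000·(sin 1.3562 − sin 2.3562) = -2.4049
y' = -3.5 − -1.5000·(cos 1.3562 − cos 2.3562) = -2.1199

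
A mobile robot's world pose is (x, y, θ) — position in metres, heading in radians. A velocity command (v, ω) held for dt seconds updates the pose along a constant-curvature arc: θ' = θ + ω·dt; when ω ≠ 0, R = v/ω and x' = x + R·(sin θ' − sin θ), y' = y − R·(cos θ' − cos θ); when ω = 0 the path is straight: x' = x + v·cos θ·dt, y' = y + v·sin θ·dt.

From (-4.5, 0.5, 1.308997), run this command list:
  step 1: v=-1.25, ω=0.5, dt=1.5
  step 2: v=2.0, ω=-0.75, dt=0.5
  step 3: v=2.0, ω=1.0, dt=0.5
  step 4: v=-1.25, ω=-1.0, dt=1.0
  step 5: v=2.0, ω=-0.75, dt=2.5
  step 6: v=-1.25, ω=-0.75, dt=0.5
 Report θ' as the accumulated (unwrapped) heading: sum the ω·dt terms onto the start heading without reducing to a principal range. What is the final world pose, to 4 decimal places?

(-1.0312, 0.8914, -1.0660)

step 1: θ'=2.0590 (R=-2.5000) → pose (-4.2931, -1.3196, 2.0590)
step 2: θ'=1.6840 (R=-2.6667) → pose (-4.5876, -0.3701, 1.6840)
step 3: θ'=2.1840 (R=2.0000) → pose (-4.9392, 0.5550, 2.1840)
step 4: θ'=1.1840 (R=1.2500) → pose (-4.8038, -0.6359, 1.1840)
step 5: θ'=-0.6910 (R=-2.6667) → pose (-0.6346, 0.4131, -0.6910)
step 6: θ'=-1.0660 (R=1.6667) → pose (-1.0312, 0.8914, -1.0660)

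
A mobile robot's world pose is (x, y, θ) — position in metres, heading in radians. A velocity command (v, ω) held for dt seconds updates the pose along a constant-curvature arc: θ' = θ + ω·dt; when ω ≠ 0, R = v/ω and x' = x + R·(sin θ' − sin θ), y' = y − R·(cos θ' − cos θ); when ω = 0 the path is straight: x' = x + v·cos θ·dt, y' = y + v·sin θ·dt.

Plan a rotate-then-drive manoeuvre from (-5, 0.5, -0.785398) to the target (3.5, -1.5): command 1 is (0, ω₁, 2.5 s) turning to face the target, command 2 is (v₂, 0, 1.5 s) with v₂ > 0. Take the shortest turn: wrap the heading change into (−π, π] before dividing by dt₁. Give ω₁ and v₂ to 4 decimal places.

ω₁ = 0.2217, v₂ = 5.8214

heading to target = atan2(-1.5−0.5, 3.5−-5) = -0.2311
Δθ = wrap(-0.2311 − -0.7854) = 0.5543; ω₁ = Δθ/dt₁ = 0.2217
distance = √((3.5−-5)² + (-1.5−0.5)²) = 8.7321; v₂ = distance/dt₂ = 5.8214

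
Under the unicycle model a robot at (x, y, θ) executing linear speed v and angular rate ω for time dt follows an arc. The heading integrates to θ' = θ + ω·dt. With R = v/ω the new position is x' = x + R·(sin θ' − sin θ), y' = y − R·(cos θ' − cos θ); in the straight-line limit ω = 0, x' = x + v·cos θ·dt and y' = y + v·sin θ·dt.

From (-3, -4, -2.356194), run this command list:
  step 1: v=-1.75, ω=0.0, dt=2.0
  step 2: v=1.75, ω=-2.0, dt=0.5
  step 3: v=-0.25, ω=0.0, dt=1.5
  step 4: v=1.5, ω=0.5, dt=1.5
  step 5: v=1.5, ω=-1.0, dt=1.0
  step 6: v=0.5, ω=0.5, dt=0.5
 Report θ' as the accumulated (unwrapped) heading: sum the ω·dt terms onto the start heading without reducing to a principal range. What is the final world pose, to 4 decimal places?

(-4.8057, -2.1600, -3.3562)

step 1: θ'=-2.3562 (straight) → pose (-0.5251, -1.5251, -2.3562)
step 2: θ'=-3.3562 (R=-0.8750) → pose (-1.3302, -1.7613, -3.3562)
step 3: θ'=-3.3562 (straight) → pose (-0.9638, -1.8412, -3.3562)
step 4: θ'=-2.6062 (R=3.0000) → pose (-3.1332, -2.1922, -2.6062)
step 5: θ'=-3.6062 (R=-1.5000) → pose (-4.5706, -2.2431, -3.6062)
step 6: θ'=-3.3562 (R=1.0000) → pose (-4.8057, -2.1600, -3.3562)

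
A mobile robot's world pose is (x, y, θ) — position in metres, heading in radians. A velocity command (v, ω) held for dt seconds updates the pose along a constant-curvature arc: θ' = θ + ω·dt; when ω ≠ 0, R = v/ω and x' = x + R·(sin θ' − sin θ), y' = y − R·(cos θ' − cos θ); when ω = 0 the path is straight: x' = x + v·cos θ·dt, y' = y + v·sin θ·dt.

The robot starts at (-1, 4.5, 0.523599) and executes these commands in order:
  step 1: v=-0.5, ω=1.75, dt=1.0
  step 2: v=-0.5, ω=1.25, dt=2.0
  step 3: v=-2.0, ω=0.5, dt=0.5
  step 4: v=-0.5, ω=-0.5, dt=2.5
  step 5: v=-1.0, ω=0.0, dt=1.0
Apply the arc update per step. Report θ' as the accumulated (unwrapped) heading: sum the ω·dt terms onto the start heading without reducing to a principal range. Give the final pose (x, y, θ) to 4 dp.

step 1: θ'=2.2736 (R=-0.2857) → pose (-1.0752, 4.0679, 2.2736)
step 2: θ'=4.7736 (R=-0.4000) → pose (-0.3707, 4.3509, 4.7736)
step 3: θ'=5.0236 (R=-4.0000) → pose (-0.5553, 5.3311, 5.0236)
step 4: θ'=3.7736 (R=1.0000) → pose (-0.1941, 6.4441, 3.7736)
step 5: θ'=3.7736 (straight) → pose (0.6127, 7.0349, 3.7736)

(0.6127, 7.0349, 3.7736)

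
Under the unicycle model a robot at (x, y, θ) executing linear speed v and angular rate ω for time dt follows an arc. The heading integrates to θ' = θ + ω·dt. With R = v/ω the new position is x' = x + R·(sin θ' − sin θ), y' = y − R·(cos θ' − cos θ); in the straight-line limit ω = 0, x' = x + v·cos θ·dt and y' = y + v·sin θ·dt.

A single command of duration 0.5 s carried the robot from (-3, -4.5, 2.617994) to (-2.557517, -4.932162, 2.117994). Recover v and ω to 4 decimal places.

Δθ = 2.117994 − 2.617994 = -0.500000
ω = Δθ/dt = -0.500000/0.5 = -1.0000
R = Δx/(sin θ' − sin θ) = 1.2500
v = R·ω = 1.2500·-1.0000 = -1.2500

v = -1.2500, ω = -1.0000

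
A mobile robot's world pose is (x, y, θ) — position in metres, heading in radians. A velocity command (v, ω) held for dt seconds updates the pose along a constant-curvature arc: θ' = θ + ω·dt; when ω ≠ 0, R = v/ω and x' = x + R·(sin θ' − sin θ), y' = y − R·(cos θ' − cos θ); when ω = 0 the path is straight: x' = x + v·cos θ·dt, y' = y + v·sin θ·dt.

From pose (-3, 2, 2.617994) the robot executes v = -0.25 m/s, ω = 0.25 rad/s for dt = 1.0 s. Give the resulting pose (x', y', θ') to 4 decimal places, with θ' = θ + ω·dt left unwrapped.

θ' = 2.6180 + 0.25·1.0 = 2.8680
R = v/ω = -0.25/0.25 = -1.0000
x' = -3 + -1.0000·(sin 2.8680 − sin 2.6180) = -2.7702
y' = 2 − -1.0000·(cos 2.8680 − cos 2.6180) = 1.9032

(-2.7702, 1.9032, 2.8680)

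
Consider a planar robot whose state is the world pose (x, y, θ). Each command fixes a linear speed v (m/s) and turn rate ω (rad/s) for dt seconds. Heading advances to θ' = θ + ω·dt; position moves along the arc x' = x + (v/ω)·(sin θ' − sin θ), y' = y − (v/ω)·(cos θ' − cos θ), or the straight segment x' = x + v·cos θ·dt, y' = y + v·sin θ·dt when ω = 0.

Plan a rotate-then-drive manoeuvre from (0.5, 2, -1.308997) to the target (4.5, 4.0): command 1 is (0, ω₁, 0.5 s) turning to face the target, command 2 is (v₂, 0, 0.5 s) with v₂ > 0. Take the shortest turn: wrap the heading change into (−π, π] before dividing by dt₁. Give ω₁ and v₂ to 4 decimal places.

heading to target = atan2(4−2, 4.5−0.5) = 0.4636
Δθ = wrap(0.4636 − -1.3090) = 1.7726; ω₁ = Δθ/dt₁ = 3.5453
distance = √((4.5−0.5)² + (4−2)²) = 4.4721; v₂ = distance/dt₂ = 8.9443

ω₁ = 3.5453, v₂ = 8.9443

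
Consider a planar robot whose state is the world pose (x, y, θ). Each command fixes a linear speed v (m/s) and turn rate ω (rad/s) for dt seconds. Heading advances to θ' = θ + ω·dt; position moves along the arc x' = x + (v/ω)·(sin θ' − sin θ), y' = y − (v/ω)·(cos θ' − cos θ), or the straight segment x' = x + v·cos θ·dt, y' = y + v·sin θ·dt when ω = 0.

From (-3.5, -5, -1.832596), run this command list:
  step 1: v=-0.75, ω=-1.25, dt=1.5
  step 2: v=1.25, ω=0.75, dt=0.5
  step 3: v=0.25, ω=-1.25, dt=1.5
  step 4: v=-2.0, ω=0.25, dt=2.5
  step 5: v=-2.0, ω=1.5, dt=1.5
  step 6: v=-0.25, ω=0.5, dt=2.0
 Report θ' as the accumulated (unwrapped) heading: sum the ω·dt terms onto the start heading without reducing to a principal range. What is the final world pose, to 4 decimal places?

step 1: θ'=-3.7076 (R=0.6000) → pose (-2.5987, -4.6489, -3.7076)
step 2: θ'=-3.3326 (R=1.6667) → pose (-3.1761, -4.4193, -3.3326)
step 3: θ'=-5.2076 (R=-0.2000) → pose (-3.3141, -4.1278, -5.2076)
step 4: θ'=-4.5826 (R=-8.0000) → pose (-4.2078, -8.9650, -4.5826)
step 5: θ'=-2.3326 (R=-1.3333) → pose (-1.9209, -9.7127, -2.3326)
step 6: θ'=-1.3326 (R=-0.5000) → pose (-1.7968, -9.2496, -1.3326)

(-1.7968, -9.2496, -1.3326)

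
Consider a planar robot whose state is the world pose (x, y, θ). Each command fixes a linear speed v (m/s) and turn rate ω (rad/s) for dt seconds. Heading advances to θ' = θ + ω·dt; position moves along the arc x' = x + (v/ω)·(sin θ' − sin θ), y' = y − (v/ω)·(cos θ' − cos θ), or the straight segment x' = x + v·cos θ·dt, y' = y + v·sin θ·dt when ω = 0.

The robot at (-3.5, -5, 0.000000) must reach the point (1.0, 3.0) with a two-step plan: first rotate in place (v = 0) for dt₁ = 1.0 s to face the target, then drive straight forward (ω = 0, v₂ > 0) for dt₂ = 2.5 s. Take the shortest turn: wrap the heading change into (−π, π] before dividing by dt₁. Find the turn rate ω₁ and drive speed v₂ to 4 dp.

ω₁ = 1.0584, v₂ = 3.6715

heading to target = atan2(3−-5, 1−-3.5) = 1.0584
Δθ = wrap(1.0584 − 0.0000) = 1.0584; ω₁ = Δθ/dt₁ = 1.0584
distance = √((1−-3.5)² + (3−-5)²) = 9.1788; v₂ = distance/dt₂ = 3.6715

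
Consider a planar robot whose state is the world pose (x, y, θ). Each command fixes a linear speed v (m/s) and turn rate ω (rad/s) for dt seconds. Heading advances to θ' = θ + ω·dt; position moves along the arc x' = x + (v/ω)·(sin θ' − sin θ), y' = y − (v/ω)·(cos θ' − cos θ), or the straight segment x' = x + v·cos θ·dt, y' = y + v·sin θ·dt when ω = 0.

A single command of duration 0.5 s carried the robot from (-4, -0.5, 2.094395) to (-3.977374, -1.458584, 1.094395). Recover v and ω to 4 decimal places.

v = -2.0000, ω = -2.0000

Δθ = 1.094395 − 2.094395 = -1.000000
ω = Δθ/dt = -1.000000/0.5 = -2.0000
R = −Δy/(cos θ' − cos θ) = 1.0000
v = R·ω = 1.0000·-2.0000 = -2.0000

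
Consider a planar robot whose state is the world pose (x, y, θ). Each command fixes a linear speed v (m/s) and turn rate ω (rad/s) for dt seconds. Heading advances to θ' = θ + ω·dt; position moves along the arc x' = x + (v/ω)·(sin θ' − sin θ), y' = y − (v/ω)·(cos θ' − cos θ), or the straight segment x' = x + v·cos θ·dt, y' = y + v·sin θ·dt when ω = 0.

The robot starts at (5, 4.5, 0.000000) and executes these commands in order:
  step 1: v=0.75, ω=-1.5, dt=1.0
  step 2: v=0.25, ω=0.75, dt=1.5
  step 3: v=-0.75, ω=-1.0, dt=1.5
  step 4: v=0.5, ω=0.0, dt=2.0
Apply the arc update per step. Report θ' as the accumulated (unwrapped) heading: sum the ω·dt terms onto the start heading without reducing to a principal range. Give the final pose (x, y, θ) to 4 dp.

(4.9688, 3.7172, -1.8750)

step 1: θ'=-1.5000 (R=-0.5000) → pose (5.4987, 4.0354, -1.5000)
step 2: θ'=-0.3750 (R=0.3333) → pose (5.7092, 3.7488, -0.3750)
step 3: θ'=-1.8750 (R=0.7500) → pose (5.2683, 4.6713, -1.8750)
step 4: θ'=-1.8750 (straight) → pose (4.9688, 3.7172, -1.8750)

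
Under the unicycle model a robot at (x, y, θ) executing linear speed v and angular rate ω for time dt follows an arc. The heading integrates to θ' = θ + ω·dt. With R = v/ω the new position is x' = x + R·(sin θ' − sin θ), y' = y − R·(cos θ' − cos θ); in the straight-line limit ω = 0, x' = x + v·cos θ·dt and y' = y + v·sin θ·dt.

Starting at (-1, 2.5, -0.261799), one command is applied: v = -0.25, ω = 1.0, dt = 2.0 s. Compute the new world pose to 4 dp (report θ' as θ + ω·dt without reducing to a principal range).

θ' = -0.2618 + 1.0·2.0 = 1.7382
R = v/ω = -0.25/1.0 = -0.2500
x' = -1 + -0.2500·(sin 1.7382 − sin -0.2618) = -1.3112
y' = 2.5 − -0.2500·(cos 1.7382 − cos -0.2618) = 2.2169

(-1.3112, 2.2169, 1.7382)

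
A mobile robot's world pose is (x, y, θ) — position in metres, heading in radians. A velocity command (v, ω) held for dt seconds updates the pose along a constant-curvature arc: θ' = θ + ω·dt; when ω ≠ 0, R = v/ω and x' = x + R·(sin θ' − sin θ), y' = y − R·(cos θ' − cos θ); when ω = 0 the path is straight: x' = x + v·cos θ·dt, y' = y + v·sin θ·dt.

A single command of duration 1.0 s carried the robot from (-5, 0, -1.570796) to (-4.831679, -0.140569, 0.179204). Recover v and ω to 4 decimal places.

Δθ = 0.179204 − -1.570796 = 1.750000
ω = Δθ/dt = 1.750000/1.0 = 1.7500
R = Δx/(sin θ' − sin θ) = 0.1429
v = R·ω = 0.1429·1.7500 = 0.2500

v = 0.2500, ω = 1.7500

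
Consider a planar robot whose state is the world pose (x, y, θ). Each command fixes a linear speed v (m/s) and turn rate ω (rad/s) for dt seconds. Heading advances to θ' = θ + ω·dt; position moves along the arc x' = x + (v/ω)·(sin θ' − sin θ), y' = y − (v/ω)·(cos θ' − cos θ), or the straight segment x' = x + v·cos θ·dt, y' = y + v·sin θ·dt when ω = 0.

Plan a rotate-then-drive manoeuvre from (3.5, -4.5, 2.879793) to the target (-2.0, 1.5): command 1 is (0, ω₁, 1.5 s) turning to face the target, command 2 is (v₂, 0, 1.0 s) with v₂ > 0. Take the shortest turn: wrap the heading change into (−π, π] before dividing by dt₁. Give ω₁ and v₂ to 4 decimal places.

heading to target = atan2(1.5−-4.5, -2−3.5) = 2.3127
Δθ = wrap(2.3127 − 2.8798) = -0.5670; ω₁ = Δθ/dt₁ = -0.3780
distance = √((-2−3.5)² + (1.5−-4.5)²) = 8.1394; v₂ = distance/dt₂ = 8.1394

ω₁ = -0.3780, v₂ = 8.1394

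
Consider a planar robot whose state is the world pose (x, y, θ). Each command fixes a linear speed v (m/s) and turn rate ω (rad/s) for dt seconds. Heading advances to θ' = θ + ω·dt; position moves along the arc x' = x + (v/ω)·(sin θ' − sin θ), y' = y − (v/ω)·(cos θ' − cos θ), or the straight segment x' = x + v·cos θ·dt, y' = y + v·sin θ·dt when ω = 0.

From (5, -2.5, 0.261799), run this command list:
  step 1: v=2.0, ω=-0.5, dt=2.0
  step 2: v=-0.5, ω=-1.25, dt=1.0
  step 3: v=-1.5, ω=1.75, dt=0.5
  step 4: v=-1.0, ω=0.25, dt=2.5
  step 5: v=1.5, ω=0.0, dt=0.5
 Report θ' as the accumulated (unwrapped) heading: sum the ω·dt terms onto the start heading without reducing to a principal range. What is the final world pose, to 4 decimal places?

step 1: θ'=-0.7382 (R=-4.0000) → pose (8.7271, -3.4050, -0.7382)
step 2: θ'=-1.9882 (R=0.4000) → pose (8.6306, -2.9470, -1.9882)
step 3: θ'=-1.1132 (R=-0.8571) → pose (8.6160, -2.2208, -1.1132)
step 4: θ'=-0.4882 (R=-4.0000) → pose (6.9037, -0.4553, -0.4882)
step 5: θ'=-0.4882 (straight) → pose (7.5661, -0.8070, -0.4882)

(7.5661, -0.8070, -0.4882)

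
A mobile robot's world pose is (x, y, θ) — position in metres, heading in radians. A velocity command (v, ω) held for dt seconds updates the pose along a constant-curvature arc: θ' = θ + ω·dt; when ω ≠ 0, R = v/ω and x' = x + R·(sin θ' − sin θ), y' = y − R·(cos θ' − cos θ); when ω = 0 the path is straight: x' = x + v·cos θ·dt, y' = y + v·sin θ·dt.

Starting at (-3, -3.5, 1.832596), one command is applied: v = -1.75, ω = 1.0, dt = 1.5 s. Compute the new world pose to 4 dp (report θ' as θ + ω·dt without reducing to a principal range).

θ' = 1.8326 + 1.0·1.5 = 3.3326
R = v/ω = -1.75/1.0 = -1.7500
x' = -3 + -1.7500·(sin 3.3326 − sin 1.8326) = -0.9774
y' = -3.5 − -1.7500·(cos 3.3326 − cos 1.8326) = -4.7652

(-0.9774, -4.7652, 3.3326)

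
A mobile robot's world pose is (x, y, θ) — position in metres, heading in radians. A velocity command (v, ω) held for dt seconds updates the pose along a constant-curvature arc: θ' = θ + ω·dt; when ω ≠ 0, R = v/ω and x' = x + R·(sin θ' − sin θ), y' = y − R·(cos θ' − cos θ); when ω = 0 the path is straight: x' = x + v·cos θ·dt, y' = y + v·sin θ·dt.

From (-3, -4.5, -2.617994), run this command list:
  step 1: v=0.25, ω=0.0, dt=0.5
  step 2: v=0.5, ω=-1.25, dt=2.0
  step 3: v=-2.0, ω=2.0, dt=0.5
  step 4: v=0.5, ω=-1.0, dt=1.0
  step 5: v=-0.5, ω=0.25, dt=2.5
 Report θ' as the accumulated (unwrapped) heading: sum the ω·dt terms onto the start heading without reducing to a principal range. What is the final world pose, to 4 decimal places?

(-3.7449, -5.7600, -4.4930)

step 1: θ'=-2.6180 (straight) → pose (-3.1083, -4.5625, -2.6180)
step 2: θ'=-5.1180 (R=-0.4000) → pose (-3.6758, -4.0583, -5.1180)
step 3: θ'=-4.1180 (R=-1.0000) → pose (-3.5854, -5.0128, -4.1180)
step 4: θ'=-5.1180 (R=-0.5000) → pose (-3.6306, -4.5356, -5.1180)
step 5: θ'=-4.4930 (R=-2.0000) → pose (-3.7449, -5.7600, -4.4930)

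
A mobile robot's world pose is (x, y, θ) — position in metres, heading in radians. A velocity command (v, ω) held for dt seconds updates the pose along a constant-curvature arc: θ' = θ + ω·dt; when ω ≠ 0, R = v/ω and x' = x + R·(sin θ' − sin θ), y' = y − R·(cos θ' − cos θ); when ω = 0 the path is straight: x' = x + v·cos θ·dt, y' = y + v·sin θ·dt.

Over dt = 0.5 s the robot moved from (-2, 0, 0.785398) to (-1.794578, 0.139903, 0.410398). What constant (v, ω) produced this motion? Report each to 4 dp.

v = 0.5000, ω = -0.7500

Δθ = 0.410398 − 0.785398 = -0.375000
ω = Δθ/dt = -0.375000/0.5 = -0.7500
R = Δx/(sin θ' − sin θ) = -0.6667
v = R·ω = -0.6667·-0.7500 = 0.5000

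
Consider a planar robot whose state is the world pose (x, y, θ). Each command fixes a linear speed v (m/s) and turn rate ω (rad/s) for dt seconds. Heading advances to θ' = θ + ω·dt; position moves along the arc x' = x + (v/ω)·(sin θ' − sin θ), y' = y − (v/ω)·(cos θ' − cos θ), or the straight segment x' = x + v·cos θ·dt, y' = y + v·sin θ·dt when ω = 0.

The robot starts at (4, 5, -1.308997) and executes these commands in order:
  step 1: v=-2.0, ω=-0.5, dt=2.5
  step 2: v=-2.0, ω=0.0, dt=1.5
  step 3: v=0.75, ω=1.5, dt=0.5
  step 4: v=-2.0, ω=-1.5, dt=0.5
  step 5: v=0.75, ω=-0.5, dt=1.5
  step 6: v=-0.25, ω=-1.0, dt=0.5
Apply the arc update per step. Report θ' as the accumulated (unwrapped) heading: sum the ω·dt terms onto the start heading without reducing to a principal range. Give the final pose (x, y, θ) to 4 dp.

step 1: θ'=-2.5590 (R=4.0000) → pose (5.6629, 9.3754, -2.5590)
step 2: θ'=-2.5590 (straight) → pose (8.1680, 11.0260, -2.5590)
step 3: θ'=-1.8090 (R=0.5000) → pose (7.9573, 10.7265, -1.8090)
step 4: θ'=-2.5590 (R=1.3333) → pose (8.5194, 11.5252, -2.5590)
step 5: θ'=-3.3090 (R=-1.5000) → pose (7.4441, 11.2988, -3.3090)
step 6: θ'=-3.8090 (R=0.2500) → pose (7.5572, 11.2486, -3.8090)

(7.5572, 11.2486, -3.8090)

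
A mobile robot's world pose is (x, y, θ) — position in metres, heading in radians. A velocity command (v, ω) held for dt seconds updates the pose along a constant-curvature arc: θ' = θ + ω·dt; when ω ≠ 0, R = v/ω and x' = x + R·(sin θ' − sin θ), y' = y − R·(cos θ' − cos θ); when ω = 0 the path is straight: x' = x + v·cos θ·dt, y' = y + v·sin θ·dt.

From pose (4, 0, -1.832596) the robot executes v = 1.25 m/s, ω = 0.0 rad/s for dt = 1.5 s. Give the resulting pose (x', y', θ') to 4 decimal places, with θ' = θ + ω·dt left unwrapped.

θ' = -1.8326 + 0.0·1.5 = -1.8326
ω = 0 → straight: x' = 4 + 1.25·cos(-1.8326)·1.5 = 3.5147
y' = 0 + 1.25·sin(-1.8326)·1.5 = -1.8111

(3.5147, -1.8111, -1.8326)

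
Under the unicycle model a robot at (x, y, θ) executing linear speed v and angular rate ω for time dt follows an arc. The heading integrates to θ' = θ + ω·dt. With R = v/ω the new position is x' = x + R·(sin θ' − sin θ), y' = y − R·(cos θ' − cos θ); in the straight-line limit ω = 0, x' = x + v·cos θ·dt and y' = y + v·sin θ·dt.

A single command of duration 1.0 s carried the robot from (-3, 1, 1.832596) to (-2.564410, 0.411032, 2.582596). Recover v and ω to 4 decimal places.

Δθ = 2.582596 − 1.832596 = 0.750000
ω = Δθ/dt = 0.750000/1.0 = 0.7500
R = −Δy/(cos θ' − cos θ) = -1.0000
v = R·ω = -1.0000·0.7500 = -0.7500

v = -0.7500, ω = 0.7500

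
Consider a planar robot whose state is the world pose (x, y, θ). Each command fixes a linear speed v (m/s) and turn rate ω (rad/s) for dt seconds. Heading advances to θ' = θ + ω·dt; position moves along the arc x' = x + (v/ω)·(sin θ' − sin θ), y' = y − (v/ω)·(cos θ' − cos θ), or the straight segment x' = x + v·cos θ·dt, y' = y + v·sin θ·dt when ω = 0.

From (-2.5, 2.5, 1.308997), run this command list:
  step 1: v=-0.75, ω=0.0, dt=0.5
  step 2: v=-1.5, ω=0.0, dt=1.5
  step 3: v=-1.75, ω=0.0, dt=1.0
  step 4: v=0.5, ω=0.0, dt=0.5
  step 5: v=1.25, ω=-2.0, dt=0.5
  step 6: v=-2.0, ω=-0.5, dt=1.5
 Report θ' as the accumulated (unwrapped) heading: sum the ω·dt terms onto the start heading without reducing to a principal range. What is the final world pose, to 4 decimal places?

(-6.0778, -0.8575, -0.4410)

step 1: θ'=1.3090 (straight) → pose (-2.5971, 2.1378, 1.3090)
step 2: θ'=1.3090 (straight) → pose (-3.1794, -0.0356, 1.3090)
step 3: θ'=1.3090 (straight) → pose (-3.6323, -1.7259, 1.3090)
step 4: θ'=1.3090 (straight) → pose (-3.5676, -1.4844, 1.3090)
step 5: θ'=0.3090 (R=-0.6250) → pose (-3.1540, -1.0508, 0.3090)
step 6: θ'=-0.4410 (R=4.0000) → pose (-6.0778, -0.8575, -0.4410)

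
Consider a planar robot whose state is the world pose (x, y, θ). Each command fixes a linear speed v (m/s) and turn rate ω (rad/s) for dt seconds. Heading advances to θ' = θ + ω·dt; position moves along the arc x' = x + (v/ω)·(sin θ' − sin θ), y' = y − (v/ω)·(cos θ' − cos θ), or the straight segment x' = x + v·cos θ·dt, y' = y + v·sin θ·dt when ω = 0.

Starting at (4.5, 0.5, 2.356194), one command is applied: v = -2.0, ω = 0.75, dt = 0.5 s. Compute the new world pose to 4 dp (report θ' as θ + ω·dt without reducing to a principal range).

θ' = 2.3562 + 0.75·0.5 = 2.7312
R = v/ω = -2.0/0.75 = -2.6667
x' = 4.5 + -2.6667·(sin 2.7312 − sin 2.3562) = 5.3217
y' = 0.5 − -2.6667·(cos 2.7312 − cos 2.3562) = -0.0596

(5.3217, -0.0596, 2.7312)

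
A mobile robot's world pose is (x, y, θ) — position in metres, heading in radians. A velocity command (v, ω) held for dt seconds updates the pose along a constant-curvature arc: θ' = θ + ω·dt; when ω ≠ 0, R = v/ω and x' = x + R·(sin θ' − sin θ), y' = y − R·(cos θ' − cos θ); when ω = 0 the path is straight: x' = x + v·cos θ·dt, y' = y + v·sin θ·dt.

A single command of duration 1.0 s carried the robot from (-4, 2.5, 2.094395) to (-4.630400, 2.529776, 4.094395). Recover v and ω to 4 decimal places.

Δθ = 4.094395 − 2.094395 = 2.000000
ω = Δθ/dt = 2.000000/1.0 = 2.0000
R = Δx/(sin θ' − sin θ) = 0.3750
v = R·ω = 0.3750·2.0000 = 0.7500

v = 0.7500, ω = 2.0000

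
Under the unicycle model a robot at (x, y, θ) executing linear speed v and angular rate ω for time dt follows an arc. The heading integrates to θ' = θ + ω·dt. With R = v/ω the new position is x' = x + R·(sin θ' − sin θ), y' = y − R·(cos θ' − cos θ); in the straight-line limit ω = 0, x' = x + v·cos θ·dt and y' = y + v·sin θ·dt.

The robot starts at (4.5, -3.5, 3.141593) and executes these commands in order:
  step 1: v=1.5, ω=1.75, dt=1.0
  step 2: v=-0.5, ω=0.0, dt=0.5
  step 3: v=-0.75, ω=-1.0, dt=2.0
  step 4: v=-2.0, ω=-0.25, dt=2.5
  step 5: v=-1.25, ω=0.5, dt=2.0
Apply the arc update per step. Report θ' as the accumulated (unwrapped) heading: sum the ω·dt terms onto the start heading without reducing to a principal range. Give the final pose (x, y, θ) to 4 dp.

(10.9272, -6.9049, 3.2666)

step 1: θ'=4.8916 (R=0.8571) → pose (3.6566, -4.5099, 4.8916)
step 2: θ'=4.8916 (straight) → pose (3.6120, -4.2639, 4.8916)
step 3: θ'=2.8916 (R=0.7500) → pose (4.5356, -3.4036, 2.8916)
step 4: θ'=2.2666 (R=8.0000) → pose (8.6967, -6.0269, 2.2666)
step 5: θ'=3.2666 (R=-2.5000) → pose (10.9272, -6.9049, 3.2666)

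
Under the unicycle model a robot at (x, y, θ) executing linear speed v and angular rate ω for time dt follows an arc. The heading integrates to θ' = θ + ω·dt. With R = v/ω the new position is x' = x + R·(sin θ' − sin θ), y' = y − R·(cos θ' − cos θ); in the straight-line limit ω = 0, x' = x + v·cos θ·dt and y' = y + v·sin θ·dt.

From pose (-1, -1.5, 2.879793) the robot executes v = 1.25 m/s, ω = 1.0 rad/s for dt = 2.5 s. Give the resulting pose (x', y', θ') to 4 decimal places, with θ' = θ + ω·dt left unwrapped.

θ' = 2.8798 + 1.0·2.5 = 5.3798
R = v/ω = 1.25/1.0 = 1.2500
x' = -1 + 1.2500·(sin 5.3798 − sin 2.8798) = -2.3053
y' = -1.5 − 1.2500·(cos 5.3798 − cos 2.8798) = -3.4811

(-2.3053, -3.4811, 5.3798)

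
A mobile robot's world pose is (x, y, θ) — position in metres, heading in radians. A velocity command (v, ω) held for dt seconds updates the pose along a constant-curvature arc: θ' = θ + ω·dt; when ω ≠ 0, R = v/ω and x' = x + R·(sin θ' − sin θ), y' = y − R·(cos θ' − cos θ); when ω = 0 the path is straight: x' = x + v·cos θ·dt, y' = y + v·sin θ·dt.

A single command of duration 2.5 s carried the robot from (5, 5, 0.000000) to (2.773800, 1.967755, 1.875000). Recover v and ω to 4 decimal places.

Δθ = 1.875000 − 0.000000 = 1.875000
ω = Δθ/dt = 1.875000/2.5 = 0.7500
R = −Δy/(cos θ' − cos θ) = -2.3333
v = R·ω = -2.3333·0.7500 = -1.7500

v = -1.7500, ω = 0.7500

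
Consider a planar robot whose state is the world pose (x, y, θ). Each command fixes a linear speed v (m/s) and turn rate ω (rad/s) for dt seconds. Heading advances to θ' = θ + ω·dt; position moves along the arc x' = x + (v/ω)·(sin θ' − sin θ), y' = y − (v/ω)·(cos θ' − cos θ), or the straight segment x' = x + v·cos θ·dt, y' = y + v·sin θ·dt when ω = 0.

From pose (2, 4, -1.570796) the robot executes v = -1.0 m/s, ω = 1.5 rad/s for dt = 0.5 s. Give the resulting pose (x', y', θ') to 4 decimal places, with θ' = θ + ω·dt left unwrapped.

(1.8211, 4.4544, -0.8208)

θ' = -1.5708 + 1.5·0.5 = -0.8208
R = v/ω = -1.0/1.5 = -0.6667
x' = 2 + -0.6667·(sin -0.8208 − sin -1.5708) = 1.8211
y' = 4 − -0.6667·(cos -0.8208 − cos -1.5708) = 4.4544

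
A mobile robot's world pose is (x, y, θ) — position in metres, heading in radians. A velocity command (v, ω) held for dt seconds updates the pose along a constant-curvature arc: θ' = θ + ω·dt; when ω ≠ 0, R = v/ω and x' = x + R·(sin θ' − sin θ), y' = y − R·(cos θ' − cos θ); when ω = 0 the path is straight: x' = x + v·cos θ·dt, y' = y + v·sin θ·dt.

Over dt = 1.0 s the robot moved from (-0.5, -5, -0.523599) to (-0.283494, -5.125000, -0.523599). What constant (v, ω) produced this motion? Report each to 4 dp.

v = 0.2500, ω = 0.0000

Δθ = -0.523599 − -0.523599 = 0.000000
ω = Δθ/dt = 0.000000/1.0 = 0.0000
ω = 0 → v = (Δx·cos θ + Δy·sin θ)/dt = 0.2500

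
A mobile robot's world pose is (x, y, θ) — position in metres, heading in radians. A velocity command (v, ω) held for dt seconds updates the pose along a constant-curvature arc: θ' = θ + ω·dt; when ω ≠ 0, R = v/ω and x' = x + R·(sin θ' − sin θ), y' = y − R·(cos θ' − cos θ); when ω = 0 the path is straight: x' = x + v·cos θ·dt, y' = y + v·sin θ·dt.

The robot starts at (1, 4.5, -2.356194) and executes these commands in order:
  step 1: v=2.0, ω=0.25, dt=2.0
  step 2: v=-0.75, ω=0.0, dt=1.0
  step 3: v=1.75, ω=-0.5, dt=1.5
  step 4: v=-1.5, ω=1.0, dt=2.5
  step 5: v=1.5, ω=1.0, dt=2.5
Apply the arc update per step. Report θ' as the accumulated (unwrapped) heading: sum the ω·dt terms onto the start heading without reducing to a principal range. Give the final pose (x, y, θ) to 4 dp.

(-1.8084, 5.1633, 2.3938)

step 1: θ'=-1.8562 (R=8.0000) → pose (-1.0195, 1.0955, -1.8562)
step 2: θ'=-1.8562 (straight) → pose (-0.8084, 1.8151, -1.8562)
step 3: θ'=-2.6062 (R=-3.5000) → pose (-2.3812, -0.2097, -2.6062)
step 4: θ'=-0.1062 (R=-1.5000) → pose (-2.9875, 2.5719, -0.1062)
step 5: θ'=2.3938 (R=1.5000) → pose (-1.8084, 5.1633, 2.3938)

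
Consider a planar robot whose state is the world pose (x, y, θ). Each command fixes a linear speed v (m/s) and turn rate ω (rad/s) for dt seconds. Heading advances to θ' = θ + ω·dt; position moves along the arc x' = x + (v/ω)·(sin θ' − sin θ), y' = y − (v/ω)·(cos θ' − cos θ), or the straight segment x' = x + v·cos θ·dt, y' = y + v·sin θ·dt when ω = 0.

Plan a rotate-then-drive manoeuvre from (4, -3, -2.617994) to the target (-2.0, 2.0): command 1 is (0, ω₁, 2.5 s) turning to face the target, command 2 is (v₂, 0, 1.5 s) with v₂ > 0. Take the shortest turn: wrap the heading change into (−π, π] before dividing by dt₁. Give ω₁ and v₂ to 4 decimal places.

ω₁ = -0.4873, v₂ = 5.2068

heading to target = atan2(2−-3, -2−4) = 2.4469
Δθ = wrap(2.4469 − -2.6180) = -1.2183; ω₁ = Δθ/dt₁ = -0.4873
distance = √((-2−4)² + (2−-3)²) = 7.8102; v₂ = distance/dt₂ = 5.2068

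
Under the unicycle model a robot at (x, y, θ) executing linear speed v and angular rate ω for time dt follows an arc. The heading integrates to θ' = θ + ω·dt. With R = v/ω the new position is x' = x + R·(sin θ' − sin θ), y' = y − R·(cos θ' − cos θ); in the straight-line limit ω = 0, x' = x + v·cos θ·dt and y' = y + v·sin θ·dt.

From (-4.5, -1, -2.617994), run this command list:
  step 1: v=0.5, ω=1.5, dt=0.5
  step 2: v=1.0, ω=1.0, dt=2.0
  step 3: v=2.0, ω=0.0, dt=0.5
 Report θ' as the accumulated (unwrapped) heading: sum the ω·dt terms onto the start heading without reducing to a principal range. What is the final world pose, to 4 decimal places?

step 1: θ'=-1.8680 (R=0.3333) → pose (-4.6521, -1.1911, -1.8680)
step 2: θ'=0.1320 (R=1.0000) → pose (-3.5643, -2.4752, 0.1320)
step 3: θ'=0.1320 (straight) → pose (-2.5730, -2.3436, 0.1320)

(-2.5730, -2.3436, 0.1320)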